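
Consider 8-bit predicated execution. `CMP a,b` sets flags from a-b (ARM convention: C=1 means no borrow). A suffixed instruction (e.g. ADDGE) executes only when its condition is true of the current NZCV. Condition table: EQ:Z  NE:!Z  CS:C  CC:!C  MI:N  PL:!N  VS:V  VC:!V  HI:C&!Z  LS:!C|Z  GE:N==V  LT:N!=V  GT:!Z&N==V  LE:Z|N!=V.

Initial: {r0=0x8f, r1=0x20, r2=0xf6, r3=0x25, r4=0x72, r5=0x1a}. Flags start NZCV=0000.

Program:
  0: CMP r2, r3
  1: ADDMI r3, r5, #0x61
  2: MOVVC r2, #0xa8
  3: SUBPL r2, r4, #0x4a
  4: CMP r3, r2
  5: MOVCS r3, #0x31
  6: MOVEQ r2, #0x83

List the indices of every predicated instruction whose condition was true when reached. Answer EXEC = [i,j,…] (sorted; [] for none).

0: ✓ CMP  NZCV=1010
1: ✓ ADDMI  r3←0x7b
2: ✓ MOVVC  r2←0xa8
3: · SUBPL
4: ✓ CMP  NZCV=1001
5: · MOVCS
6: · MOVEQ

EXEC = [1,2]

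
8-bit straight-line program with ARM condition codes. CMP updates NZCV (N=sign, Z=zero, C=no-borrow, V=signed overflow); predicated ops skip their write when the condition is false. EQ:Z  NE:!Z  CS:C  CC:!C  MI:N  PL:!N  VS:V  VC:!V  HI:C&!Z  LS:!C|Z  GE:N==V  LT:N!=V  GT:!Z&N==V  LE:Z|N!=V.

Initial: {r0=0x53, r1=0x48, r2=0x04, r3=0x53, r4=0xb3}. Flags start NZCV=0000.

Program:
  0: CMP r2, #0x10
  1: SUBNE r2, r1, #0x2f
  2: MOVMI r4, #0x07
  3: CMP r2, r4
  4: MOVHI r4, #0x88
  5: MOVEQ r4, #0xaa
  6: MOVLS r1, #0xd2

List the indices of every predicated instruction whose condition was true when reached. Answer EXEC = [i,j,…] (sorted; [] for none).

EXEC = [1,2,4]

0: ✓ CMP  NZCV=1000
1: ✓ SUBNE  r2←0x19
2: ✓ MOVMI  r4←0x07
3: ✓ CMP  NZCV=0010
4: ✓ MOVHI  r4←0x88
5: · MOVEQ
6: · MOVLS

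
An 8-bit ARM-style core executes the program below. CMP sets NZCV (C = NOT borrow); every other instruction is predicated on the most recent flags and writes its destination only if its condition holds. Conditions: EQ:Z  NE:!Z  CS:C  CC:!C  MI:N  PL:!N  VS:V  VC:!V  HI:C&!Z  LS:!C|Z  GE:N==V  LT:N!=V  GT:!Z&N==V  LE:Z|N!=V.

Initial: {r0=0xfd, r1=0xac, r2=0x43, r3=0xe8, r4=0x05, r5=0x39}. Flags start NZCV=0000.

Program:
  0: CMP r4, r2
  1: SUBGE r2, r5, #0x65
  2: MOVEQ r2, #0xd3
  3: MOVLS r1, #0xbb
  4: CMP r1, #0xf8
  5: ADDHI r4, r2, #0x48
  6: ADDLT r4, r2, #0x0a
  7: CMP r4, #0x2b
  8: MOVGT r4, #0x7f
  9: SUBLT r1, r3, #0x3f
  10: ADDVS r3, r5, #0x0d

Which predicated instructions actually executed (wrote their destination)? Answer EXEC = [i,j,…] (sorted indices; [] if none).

EXEC = [3,6,8]

0: ✓ CMP  NZCV=1000
1: · SUBGE
2: · MOVEQ
3: ✓ MOVLS  r1←0xbb
4: ✓ CMP  NZCV=1000
5: · ADDHI
6: ✓ ADDLT  r4←0x4d
7: ✓ CMP  NZCV=0010
8: ✓ MOVGT  r4←0x7f
9: · SUBLT
10: · ADDVS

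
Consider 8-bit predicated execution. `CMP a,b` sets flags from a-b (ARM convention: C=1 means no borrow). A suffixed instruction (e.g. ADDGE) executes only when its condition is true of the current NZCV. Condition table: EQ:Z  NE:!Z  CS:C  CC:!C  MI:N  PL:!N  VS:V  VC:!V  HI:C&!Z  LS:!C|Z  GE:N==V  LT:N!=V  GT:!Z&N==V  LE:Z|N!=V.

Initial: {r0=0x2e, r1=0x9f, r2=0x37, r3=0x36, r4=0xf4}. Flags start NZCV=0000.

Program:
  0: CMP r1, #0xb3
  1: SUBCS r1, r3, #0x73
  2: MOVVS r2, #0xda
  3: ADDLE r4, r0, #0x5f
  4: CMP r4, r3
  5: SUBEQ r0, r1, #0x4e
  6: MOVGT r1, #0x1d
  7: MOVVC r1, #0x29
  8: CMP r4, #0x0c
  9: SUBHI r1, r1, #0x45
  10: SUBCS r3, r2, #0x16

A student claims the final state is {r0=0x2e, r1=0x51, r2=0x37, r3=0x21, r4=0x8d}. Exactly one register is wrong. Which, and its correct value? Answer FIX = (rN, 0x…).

[0] flags=1000 → (cmp)
[1] flags=1000 CS?F → skip
[2] flags=1000 VS?F → skip
[3] flags=1000 LE?T → r4=0x8d
[4] flags=0011 → (cmp)
[5] flags=0011 EQ?F → skip
[6] flags=0011 GT?F → skip
[7] flags=0011 VC?F → skip
[8] flags=1010 → (cmp)
[9] flags=1010 HI?T → r1=0x5a
[10] flags=1010 CS?T → r3=0x21

FIX = (r1, 0x5a)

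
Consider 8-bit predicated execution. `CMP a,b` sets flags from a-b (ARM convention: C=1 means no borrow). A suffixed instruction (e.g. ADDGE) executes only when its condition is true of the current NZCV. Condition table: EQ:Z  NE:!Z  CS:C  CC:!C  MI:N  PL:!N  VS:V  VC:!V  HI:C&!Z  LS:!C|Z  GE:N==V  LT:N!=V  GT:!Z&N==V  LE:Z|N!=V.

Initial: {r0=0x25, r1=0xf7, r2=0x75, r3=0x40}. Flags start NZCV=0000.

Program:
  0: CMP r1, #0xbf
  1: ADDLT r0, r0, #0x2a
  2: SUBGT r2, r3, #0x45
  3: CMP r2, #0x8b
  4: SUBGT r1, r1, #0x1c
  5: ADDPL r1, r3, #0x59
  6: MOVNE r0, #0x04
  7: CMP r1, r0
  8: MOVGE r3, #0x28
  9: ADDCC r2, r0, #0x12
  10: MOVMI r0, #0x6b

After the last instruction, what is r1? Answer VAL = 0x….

VAL = 0x99

0: ✓ CMP  NZCV=0010
1: · ADDLT
2: ✓ SUBGT  r2←0xfb
3: ✓ CMP  NZCV=0010
4: ✓ SUBGT  r1←0xdb
5: ✓ ADDPL  r1←0x99
6: ✓ MOVNE  r0←0x04
7: ✓ CMP  NZCV=1010
8: · MOVGE
9: · ADDCC
10: ✓ MOVMI  r0←0x6b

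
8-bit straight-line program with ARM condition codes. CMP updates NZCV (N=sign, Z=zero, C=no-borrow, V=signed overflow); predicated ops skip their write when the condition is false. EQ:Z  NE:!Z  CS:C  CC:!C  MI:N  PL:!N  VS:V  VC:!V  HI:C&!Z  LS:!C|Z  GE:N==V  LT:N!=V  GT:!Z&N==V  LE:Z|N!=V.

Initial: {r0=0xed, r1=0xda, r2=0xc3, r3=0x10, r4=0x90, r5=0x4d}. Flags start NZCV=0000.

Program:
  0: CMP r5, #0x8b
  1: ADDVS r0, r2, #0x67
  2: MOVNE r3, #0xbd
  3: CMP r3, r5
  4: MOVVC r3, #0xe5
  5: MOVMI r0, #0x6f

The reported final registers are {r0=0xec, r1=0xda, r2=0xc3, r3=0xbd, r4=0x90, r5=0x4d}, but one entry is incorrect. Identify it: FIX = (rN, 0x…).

0: ✓ CMP  NZCV=1001
1: ✓ ADDVS  r0←0x2a
2: ✓ MOVNE  r3←0xbd
3: ✓ CMP  NZCV=0011
4: · MOVVC
5: · MOVMI

FIX = (r0, 0x2a)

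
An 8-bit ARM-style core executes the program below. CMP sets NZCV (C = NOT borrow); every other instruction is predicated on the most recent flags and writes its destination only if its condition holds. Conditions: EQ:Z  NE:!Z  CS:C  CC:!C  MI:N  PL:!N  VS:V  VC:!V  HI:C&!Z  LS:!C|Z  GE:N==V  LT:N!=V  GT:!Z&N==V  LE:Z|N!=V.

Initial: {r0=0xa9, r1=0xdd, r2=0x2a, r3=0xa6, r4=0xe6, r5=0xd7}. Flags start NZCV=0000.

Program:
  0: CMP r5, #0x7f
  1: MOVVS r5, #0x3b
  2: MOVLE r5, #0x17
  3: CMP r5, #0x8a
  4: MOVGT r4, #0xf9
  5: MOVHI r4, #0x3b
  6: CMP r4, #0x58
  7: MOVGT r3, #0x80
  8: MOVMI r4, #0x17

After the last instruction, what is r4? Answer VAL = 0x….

0: ✓ CMP  NZCV=0011
1: ✓ MOVVS  r5←0x3b
2: ✓ MOVLE  r5←0x17
3: ✓ CMP  NZCV=1001
4: ✓ MOVGT  r4←0xf9
5: · MOVHI
6: ✓ CMP  NZCV=1010
7: · MOVGT
8: ✓ MOVMI  r4←0x17

VAL = 0x17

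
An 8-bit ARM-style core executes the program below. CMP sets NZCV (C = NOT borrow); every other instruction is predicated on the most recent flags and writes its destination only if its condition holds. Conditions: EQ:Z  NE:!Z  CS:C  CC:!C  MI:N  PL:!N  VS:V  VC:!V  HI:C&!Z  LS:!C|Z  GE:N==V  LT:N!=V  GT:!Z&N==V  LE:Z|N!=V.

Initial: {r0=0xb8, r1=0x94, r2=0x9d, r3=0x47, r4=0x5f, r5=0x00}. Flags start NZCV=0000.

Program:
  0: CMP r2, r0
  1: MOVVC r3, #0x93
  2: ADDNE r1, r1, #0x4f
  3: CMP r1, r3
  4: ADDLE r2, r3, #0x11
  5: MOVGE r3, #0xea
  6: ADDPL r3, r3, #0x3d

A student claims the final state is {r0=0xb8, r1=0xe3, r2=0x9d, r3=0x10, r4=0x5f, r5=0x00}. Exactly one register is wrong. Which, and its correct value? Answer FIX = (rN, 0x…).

FIX = (r3, 0x27)

0: ✓ CMP  NZCV=1000
1: ✓ MOVVC  r3←0x93
2: ✓ ADDNE  r1←0xe3
3: ✓ CMP  NZCV=0010
4: · ADDLE
5: ✓ MOVGE  r3←0xea
6: ✓ ADDPL  r3←0x27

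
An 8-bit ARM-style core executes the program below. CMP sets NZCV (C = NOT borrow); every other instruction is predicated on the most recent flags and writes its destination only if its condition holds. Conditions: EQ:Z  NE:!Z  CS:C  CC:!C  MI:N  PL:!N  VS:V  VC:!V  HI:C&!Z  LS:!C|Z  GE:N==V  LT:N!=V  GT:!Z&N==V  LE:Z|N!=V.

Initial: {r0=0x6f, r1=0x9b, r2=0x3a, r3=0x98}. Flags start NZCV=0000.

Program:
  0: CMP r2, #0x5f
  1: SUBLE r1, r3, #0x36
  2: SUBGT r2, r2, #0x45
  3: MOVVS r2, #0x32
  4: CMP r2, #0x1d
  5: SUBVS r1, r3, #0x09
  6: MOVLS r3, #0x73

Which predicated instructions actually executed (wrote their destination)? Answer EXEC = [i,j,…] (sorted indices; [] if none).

[0] flags=1000 → (cmp)
[1] flags=1000 LE?T → r1=0x62
[2] flags=1000 GT?F → skip
[3] flags=1000 VS?F → skip
[4] flags=0010 → (cmp)
[5] flags=0010 VS?F → skip
[6] flags=0010 LS?F → skip

EXEC = [1]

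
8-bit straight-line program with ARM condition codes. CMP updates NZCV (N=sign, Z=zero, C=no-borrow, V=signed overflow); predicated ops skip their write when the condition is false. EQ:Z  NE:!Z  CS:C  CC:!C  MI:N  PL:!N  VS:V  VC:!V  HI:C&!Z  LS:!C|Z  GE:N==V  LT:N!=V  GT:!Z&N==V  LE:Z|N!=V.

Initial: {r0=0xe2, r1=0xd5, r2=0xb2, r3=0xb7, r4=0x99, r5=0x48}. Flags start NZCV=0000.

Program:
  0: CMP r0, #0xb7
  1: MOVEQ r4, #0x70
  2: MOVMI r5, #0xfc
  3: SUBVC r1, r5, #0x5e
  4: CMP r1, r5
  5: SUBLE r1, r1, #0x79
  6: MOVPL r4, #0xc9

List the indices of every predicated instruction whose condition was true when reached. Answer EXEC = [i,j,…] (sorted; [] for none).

EXEC = [3,5]

0: ✓ CMP  NZCV=0010
1: · MOVEQ
2: · MOVMI
3: ✓ SUBVC  r1←0xea
4: ✓ CMP  NZCV=1010
5: ✓ SUBLE  r1←0x71
6: · MOVPL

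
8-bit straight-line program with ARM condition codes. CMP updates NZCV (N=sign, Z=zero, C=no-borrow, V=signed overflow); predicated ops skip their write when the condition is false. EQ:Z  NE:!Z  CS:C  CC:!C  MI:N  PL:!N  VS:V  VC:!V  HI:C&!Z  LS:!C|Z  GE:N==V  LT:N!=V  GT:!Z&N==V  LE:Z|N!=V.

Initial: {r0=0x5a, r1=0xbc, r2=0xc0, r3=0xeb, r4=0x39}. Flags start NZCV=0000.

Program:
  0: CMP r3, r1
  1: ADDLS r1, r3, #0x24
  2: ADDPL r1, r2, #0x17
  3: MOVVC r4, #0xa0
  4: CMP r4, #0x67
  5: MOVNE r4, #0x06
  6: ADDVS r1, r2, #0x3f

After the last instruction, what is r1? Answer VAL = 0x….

VAL = 0xff

0: ✓ CMP  NZCV=0010
1: · ADDLS
2: ✓ ADDPL  r1←0xd7
3: ✓ MOVVC  r4←0xa0
4: ✓ CMP  NZCV=0011
5: ✓ MOVNE  r4←0x06
6: ✓ ADDVS  r1←0xff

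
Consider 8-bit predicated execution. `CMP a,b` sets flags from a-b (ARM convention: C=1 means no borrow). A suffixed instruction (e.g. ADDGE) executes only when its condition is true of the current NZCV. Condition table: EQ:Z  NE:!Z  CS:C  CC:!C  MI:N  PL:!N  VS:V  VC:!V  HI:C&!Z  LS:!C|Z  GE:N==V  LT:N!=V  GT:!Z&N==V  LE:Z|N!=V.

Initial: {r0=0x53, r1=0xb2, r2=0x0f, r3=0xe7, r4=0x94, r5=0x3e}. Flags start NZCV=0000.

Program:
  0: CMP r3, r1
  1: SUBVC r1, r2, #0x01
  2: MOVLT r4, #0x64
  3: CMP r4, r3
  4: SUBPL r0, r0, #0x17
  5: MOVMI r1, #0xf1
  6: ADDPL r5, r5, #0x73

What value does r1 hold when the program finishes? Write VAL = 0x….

VAL = 0xf1

0: ✓ CMP  NZCV=0010
1: ✓ SUBVC  r1←0x0e
2: · MOVLT
3: ✓ CMP  NZCV=1000
4: · SUBPL
5: ✓ MOVMI  r1←0xf1
6: · ADDPL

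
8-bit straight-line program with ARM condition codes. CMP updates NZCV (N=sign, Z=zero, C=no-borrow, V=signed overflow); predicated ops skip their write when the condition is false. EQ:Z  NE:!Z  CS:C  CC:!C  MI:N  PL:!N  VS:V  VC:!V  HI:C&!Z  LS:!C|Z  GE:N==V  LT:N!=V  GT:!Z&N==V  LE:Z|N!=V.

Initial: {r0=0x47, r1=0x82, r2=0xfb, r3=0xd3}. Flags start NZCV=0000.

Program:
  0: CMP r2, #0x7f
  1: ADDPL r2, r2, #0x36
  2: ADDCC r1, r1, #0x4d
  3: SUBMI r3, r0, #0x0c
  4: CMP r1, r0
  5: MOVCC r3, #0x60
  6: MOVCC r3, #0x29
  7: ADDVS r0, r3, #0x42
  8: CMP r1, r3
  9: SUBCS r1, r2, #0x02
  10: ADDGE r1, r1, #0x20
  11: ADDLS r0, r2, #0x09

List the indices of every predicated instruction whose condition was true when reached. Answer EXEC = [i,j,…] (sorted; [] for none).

EXEC = [1,7,11]

[0] flags=0011 → (cmp)
[1] flags=0011 PL?T → r2=0x31
[2] flags=0011 CC?F → skip
[3] flags=0011 MI?F → skip
[4] flags=0011 → (cmp)
[5] flags=0011 CC?F → skip
[6] flags=0011 CC?F → skip
[7] flags=0011 VS?T → r0=0x15
[8] flags=1000 → (cmp)
[9] flags=1000 CS?F → skip
[10] flags=1000 GE?F → skip
[11] flags=1000 LS?T → r0=0x3a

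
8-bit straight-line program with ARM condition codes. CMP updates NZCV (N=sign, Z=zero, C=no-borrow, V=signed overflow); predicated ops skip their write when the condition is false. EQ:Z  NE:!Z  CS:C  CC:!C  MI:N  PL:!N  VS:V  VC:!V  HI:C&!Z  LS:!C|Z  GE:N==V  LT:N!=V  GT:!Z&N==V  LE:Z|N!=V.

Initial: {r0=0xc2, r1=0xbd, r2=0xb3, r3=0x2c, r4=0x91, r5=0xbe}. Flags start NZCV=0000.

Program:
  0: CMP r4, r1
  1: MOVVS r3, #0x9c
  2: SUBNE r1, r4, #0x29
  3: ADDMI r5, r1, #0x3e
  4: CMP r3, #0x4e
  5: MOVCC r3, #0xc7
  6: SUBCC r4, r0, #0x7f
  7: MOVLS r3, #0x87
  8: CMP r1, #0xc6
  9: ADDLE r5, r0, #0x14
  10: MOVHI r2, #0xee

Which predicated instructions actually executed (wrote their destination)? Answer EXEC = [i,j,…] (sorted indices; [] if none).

0: ✓ CMP  NZCV=1000
1: · MOVVS
2: ✓ SUBNE  r1←0x68
3: ✓ ADDMI  r5←0xa6
4: ✓ CMP  NZCV=1000
5: ✓ MOVCC  r3←0xc7
6: ✓ SUBCC  r4←0x43
7: ✓ MOVLS  r3←0x87
8: ✓ CMP  NZCV=1001
9: · ADDLE
10: · MOVHI

EXEC = [2,3,5,6,7]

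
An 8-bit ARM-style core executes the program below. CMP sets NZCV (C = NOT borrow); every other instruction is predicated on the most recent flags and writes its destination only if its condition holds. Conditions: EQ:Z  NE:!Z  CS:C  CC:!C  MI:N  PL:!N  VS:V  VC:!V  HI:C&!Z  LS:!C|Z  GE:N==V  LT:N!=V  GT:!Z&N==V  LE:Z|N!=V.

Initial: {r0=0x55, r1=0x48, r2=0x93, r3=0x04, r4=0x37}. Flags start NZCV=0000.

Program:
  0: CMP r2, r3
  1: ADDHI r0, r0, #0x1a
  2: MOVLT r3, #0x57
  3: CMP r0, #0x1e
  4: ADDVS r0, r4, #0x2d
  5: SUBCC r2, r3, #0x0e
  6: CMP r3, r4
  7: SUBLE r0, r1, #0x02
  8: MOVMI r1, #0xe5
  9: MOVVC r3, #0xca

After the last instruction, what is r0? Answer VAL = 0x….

VAL = 0x6f

[0] flags=1010 → (cmp)
[1] flags=1010 HI?T → r0=0x6f
[2] flags=1010 LT?T → r3=0x57
[3] flags=0010 → (cmp)
[4] flags=0010 VS?F → skip
[5] flags=0010 CC?F → skip
[6] flags=0010 → (cmp)
[7] flags=0010 LE?F → skip
[8] flags=0010 MI?F → skip
[9] flags=0010 VC?T → r3=0xca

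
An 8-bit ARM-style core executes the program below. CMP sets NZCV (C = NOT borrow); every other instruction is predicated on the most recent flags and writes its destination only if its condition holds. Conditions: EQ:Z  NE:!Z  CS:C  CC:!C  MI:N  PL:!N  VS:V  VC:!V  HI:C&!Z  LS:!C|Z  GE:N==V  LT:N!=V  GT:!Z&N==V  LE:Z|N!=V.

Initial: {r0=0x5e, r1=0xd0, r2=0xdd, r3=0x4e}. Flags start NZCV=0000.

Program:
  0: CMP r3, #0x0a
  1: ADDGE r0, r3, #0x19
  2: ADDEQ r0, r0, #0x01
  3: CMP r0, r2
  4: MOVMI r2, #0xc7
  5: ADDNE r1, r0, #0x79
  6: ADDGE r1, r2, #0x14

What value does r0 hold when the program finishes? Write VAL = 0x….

VAL = 0x67

[0] flags=0010 → (cmp)
[1] flags=0010 GE?T → r0=0x67
[2] flags=0010 EQ?F → skip
[3] flags=1001 → (cmp)
[4] flags=1001 MI?T → r2=0xc7
[5] flags=1001 NE?T → r1=0xe0
[6] flags=1001 GE?T → r1=0xdb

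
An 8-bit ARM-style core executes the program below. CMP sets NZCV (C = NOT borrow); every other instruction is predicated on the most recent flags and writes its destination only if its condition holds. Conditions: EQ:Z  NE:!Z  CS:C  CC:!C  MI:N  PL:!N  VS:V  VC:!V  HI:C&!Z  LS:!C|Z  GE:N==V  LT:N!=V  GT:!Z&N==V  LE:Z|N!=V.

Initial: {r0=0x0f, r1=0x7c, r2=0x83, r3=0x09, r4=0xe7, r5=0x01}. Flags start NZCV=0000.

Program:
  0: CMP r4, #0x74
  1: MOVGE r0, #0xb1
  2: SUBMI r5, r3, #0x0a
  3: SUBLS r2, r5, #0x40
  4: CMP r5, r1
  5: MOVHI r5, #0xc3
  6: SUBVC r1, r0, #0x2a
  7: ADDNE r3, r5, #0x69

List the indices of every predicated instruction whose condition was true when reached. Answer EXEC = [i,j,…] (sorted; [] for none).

EXEC = [6,7]

0: ✓ CMP  NZCV=0011
1: · MOVGE
2: · SUBMI
3: · SUBLS
4: ✓ CMP  NZCV=1000
5: · MOVHI
6: ✓ SUBVC  r1←0xe5
7: ✓ ADDNE  r3←0x6a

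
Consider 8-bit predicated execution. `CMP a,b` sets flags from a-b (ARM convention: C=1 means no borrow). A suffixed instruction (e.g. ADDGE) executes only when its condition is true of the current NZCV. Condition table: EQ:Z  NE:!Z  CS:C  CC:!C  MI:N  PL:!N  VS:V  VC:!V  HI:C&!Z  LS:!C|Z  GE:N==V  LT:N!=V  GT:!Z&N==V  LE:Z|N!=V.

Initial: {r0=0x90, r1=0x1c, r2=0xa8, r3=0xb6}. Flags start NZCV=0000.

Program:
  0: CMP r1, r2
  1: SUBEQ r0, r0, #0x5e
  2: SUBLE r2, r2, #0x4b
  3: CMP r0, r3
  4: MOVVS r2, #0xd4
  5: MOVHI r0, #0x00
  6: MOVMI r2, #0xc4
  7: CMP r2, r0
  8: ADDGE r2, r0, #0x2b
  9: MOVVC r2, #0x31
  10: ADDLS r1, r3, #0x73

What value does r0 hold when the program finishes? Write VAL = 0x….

VAL = 0x90

[0] flags=0000 → (cmp)
[1] flags=0000 EQ?F → skip
[2] flags=0000 LE?F → skip
[3] flags=1000 → (cmp)
[4] flags=1000 VS?F → skip
[5] flags=1000 HI?F → skip
[6] flags=1000 MI?T → r2=0xc4
[7] flags=0010 → (cmp)
[8] flags=0010 GE?T → r2=0xbb
[9] flags=0010 VC?T → r2=0x31
[10] flags=0010 LS?F → skip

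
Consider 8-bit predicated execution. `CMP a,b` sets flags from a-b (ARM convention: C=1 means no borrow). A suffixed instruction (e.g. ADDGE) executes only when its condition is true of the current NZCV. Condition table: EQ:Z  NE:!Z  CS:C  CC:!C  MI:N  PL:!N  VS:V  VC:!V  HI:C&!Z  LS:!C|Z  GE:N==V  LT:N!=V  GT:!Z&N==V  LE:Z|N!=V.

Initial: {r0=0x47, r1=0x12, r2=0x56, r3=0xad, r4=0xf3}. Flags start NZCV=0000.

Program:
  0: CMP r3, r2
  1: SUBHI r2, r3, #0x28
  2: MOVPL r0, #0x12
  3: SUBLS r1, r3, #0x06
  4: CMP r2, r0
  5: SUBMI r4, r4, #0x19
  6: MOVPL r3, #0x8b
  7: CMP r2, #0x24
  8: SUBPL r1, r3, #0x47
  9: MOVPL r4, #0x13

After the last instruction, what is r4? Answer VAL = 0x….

VAL = 0x13

0: ✓ CMP  NZCV=0011
1: ✓ SUBHI  r2←0x85
2: ✓ MOVPL  r0←0x12
3: · SUBLS
4: ✓ CMP  NZCV=0011
5: · SUBMI
6: ✓ MOVPL  r3←0x8b
7: ✓ CMP  NZCV=0011
8: ✓ SUBPL  r1←0x44
9: ✓ MOVPL  r4←0x13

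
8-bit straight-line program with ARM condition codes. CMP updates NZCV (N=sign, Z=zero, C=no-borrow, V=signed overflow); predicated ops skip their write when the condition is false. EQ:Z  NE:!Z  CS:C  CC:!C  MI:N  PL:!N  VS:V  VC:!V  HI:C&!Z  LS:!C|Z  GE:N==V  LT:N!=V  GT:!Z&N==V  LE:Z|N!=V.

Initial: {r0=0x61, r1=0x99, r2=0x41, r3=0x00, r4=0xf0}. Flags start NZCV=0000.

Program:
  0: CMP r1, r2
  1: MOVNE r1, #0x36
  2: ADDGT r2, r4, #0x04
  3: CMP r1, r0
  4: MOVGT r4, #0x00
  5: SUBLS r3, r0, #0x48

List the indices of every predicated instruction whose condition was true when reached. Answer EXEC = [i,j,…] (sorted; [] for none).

0: ✓ CMP  NZCV=0011
1: ✓ MOVNE  r1←0x36
2: · ADDGT
3: ✓ CMP  NZCV=1000
4: · MOVGT
5: ✓ SUBLS  r3←0x19

EXEC = [1,5]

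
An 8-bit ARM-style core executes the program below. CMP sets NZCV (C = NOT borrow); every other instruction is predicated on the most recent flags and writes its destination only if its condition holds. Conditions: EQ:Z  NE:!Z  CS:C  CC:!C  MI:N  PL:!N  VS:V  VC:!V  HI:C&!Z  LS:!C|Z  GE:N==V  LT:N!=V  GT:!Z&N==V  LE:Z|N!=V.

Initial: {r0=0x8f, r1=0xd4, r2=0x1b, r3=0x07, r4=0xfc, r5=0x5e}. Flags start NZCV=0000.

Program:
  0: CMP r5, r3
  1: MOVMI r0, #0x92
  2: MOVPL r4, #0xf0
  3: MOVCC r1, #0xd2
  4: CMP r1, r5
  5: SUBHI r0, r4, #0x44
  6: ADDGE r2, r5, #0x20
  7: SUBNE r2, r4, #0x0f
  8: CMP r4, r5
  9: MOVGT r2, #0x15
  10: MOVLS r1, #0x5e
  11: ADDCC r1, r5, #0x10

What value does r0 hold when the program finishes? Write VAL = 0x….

VAL = 0xac

0: ✓ CMP  NZCV=0010
1: · MOVMI
2: ✓ MOVPL  r4←0xf0
3: · MOVCC
4: ✓ CMP  NZCV=0011
5: ✓ SUBHI  r0←0xac
6: · ADDGE
7: ✓ SUBNE  r2←0xe1
8: ✓ CMP  NZCV=1010
9: · MOVGT
10: · MOVLS
11: · ADDCC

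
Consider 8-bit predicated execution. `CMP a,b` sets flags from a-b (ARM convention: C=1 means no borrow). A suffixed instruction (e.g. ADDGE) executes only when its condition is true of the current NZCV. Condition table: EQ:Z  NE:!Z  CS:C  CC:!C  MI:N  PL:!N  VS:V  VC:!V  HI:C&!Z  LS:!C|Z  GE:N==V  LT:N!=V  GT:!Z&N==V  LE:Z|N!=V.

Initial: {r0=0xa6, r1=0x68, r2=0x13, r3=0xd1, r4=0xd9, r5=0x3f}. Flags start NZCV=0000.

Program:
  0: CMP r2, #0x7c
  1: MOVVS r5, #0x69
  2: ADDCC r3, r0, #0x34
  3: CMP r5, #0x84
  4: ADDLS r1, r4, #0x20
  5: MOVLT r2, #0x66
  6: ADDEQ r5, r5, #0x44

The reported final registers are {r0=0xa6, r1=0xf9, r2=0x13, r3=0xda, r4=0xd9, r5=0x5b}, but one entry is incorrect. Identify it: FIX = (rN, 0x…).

[0] flags=1000 → (cmp)
[1] flags=1000 VS?F → skip
[2] flags=1000 CC?T → r3=0xda
[3] flags=1001 → (cmp)
[4] flags=1001 LS?T → r1=0xf9
[5] flags=1001 LT?F → skip
[6] flags=1001 EQ?F → skip

FIX = (r5, 0x3f)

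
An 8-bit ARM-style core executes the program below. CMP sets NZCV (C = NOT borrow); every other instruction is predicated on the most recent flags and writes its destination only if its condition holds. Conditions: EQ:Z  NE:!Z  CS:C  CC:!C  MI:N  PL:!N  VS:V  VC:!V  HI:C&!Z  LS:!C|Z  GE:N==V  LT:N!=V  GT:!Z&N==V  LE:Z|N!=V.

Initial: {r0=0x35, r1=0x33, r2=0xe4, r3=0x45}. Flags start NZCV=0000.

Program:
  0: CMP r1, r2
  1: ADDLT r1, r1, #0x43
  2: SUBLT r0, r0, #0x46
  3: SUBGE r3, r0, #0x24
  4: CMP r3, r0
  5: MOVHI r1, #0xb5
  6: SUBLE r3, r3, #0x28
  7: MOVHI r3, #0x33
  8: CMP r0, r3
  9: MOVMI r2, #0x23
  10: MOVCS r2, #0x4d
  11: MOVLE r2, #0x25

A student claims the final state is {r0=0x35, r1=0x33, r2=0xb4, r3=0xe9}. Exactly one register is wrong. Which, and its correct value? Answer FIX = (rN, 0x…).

[0] flags=0000 → (cmp)
[1] flags=0000 LT?F → skip
[2] flags=0000 LT?F → skip
[3] flags=0000 GE?T → r3=0x11
[4] flags=1000 → (cmp)
[5] flags=1000 HI?F → skip
[6] flags=1000 LE?T → r3=0xe9
[7] flags=1000 HI?F → skip
[8] flags=0000 → (cmp)
[9] flags=0000 MI?F → skip
[10] flags=0000 CS?F → skip
[11] flags=0000 LE?F → skip

FIX = (r2, 0xe4)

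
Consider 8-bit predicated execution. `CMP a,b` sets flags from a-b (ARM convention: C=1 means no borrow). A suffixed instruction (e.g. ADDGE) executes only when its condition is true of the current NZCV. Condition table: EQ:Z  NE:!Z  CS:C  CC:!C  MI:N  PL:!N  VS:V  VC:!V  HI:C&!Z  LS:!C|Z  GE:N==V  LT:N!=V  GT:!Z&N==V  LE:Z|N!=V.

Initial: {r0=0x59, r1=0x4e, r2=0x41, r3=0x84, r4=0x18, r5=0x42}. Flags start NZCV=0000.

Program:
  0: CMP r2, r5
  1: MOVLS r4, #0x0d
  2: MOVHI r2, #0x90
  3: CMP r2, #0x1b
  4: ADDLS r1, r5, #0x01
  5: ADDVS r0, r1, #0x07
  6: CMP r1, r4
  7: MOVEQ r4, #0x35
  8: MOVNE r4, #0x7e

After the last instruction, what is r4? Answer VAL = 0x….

[0] flags=1000 → (cmp)
[1] flags=1000 LS?T → r4=0x0d
[2] flags=1000 HI?F → skip
[3] flags=0010 → (cmp)
[4] flags=0010 LS?F → skip
[5] flags=0010 VS?F → skip
[6] flags=0010 → (cmp)
[7] flags=0010 EQ?F → skip
[8] flags=0010 NE?T → r4=0x7e

VAL = 0x7e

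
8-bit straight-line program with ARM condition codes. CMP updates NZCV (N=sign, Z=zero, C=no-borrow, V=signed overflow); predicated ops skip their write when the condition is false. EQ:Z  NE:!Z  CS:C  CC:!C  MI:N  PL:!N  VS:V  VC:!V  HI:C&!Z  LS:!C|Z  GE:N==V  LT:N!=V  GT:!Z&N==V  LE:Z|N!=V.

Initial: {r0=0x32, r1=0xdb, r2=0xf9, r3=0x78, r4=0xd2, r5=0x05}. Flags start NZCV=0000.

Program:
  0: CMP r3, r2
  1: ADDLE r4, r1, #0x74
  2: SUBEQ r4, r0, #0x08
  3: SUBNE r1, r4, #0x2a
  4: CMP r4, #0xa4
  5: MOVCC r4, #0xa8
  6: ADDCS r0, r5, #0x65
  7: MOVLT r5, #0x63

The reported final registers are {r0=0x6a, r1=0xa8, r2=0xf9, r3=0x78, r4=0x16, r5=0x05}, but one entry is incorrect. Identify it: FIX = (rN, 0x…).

FIX = (r4, 0xd2)

[0] flags=0000 → (cmp)
[1] flags=0000 LE?F → skip
[2] flags=0000 EQ?F → skip
[3] flags=0000 NE?T → r1=0xa8
[4] flags=0010 → (cmp)
[5] flags=0010 CC?F → skip
[6] flags=0010 CS?T → r0=0x6a
[7] flags=0010 LT?F → skip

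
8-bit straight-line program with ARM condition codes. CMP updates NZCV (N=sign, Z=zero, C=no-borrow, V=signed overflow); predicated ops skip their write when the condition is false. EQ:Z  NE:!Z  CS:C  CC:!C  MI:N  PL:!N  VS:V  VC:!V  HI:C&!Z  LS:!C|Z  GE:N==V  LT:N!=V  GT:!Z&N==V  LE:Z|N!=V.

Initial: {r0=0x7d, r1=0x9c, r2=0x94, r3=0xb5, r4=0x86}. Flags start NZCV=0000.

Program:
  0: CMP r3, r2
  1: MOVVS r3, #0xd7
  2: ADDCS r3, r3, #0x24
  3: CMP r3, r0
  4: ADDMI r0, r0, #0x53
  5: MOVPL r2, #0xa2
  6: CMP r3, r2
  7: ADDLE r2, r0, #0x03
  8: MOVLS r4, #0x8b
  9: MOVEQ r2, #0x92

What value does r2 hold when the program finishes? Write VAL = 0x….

VAL = 0xa2

0: ✓ CMP  NZCV=0010
1: · MOVVS
2: ✓ ADDCS  r3←0xd9
3: ✓ CMP  NZCV=0011
4: · ADDMI
5: ✓ MOVPL  r2←0xa2
6: ✓ CMP  NZCV=0010
7: · ADDLE
8: · MOVLS
9: · MOVEQ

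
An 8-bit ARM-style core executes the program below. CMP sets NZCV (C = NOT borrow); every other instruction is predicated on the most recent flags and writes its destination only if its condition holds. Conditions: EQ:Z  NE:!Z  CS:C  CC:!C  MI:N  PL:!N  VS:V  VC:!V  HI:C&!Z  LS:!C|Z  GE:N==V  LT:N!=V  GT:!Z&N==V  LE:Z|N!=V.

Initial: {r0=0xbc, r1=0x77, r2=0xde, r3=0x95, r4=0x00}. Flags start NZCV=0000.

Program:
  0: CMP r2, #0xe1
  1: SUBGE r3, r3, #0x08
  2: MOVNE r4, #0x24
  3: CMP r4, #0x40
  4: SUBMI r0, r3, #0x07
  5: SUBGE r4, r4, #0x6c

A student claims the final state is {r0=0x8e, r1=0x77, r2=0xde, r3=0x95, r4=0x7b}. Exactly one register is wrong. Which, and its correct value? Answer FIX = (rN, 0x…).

0: ✓ CMP  NZCV=1000
1: · SUBGE
2: ✓ MOVNE  r4←0x24
3: ✓ CMP  NZCV=1000
4: ✓ SUBMI  r0←0x8e
5: · SUBGE

FIX = (r4, 0x24)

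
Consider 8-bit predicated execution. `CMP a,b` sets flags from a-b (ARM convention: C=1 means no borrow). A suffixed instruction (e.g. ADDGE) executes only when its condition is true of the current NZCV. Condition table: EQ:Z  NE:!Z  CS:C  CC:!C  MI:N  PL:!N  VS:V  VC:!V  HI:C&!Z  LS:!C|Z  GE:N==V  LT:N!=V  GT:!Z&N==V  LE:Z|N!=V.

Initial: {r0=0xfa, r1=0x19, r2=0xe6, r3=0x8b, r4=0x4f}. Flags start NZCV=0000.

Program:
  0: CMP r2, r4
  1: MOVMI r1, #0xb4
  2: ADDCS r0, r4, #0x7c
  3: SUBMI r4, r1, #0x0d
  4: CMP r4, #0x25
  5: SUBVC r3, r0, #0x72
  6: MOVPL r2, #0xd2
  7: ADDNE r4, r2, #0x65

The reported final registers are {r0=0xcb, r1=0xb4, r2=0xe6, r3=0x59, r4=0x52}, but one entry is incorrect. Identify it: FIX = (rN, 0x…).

FIX = (r4, 0x4b)

[0] flags=1010 → (cmp)
[1] flags=1010 MI?T → r1=0xb4
[2] flags=1010 CS?T → r0=0xcb
[3] flags=1010 MI?T → r4=0xa7
[4] flags=1010 → (cmp)
[5] flags=1010 VC?T → r3=0x59
[6] flags=1010 PL?F → skip
[7] flags=1010 NE?T → r4=0x4b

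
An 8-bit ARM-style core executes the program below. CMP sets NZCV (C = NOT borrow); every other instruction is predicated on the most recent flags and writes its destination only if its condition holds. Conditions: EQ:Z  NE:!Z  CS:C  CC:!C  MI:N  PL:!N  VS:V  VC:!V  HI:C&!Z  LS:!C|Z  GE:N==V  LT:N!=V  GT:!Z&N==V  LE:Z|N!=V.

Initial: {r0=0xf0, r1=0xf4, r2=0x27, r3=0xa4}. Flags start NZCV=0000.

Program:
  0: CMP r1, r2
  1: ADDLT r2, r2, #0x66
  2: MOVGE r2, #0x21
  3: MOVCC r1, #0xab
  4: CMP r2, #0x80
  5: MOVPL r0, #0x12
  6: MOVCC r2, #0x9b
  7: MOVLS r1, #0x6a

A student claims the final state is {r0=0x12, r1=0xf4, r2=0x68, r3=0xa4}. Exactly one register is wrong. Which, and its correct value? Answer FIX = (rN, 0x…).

FIX = (r2, 0x8d)

[0] flags=1010 → (cmp)
[1] flags=1010 LT?T → r2=0x8d
[2] flags=1010 GE?F → skip
[3] flags=1010 CC?F → skip
[4] flags=0010 → (cmp)
[5] flags=0010 PL?T → r0=0x12
[6] flags=0010 CC?F → skip
[7] flags=0010 LS?F → skip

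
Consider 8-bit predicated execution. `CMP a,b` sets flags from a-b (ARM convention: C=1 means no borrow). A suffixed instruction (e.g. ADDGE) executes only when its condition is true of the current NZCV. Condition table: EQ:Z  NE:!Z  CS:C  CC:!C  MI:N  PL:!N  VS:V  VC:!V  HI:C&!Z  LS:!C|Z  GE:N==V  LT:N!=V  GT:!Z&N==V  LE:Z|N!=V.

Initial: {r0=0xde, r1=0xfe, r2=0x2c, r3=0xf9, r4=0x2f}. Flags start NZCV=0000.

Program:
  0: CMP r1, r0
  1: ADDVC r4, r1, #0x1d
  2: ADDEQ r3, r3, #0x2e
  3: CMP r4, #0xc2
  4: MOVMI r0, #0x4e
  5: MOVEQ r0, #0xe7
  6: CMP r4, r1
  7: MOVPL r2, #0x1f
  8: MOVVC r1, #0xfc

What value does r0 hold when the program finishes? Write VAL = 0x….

0: ✓ CMP  NZCV=0010
1: ✓ ADDVC  r4←0x1b
2: · ADDEQ
3: ✓ CMP  NZCV=0000
4: · MOVMI
5: · MOVEQ
6: ✓ CMP  NZCV=0000
7: ✓ MOVPL  r2←0x1f
8: ✓ MOVVC  r1←0xfc

VAL = 0xde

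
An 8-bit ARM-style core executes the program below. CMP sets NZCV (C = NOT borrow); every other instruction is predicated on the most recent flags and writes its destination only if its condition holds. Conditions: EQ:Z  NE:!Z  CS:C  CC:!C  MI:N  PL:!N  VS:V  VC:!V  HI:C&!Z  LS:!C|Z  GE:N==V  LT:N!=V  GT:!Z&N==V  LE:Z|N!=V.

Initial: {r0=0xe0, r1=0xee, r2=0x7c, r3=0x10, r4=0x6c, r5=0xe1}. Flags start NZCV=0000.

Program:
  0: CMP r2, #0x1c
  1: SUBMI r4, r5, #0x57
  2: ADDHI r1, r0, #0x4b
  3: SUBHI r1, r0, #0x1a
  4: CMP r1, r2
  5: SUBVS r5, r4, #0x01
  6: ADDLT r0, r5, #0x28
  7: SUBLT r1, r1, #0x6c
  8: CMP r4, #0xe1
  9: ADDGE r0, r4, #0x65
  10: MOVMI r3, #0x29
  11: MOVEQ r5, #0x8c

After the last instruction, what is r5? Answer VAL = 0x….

VAL = 0x6b

0: ✓ CMP  NZCV=0010
1: · SUBMI
2: ✓ ADDHI  r1←0x2b
3: ✓ SUBHI  r1←0xc6
4: ✓ CMP  NZCV=0011
5: ✓ SUBVS  r5←0x6b
6: ✓ ADDLT  r0←0x93
7: ✓ SUBLT  r1←0x5a
8: ✓ CMP  NZCV=1001
9: ✓ ADDGE  r0←0xd1
10: ✓ MOVMI  r3←0x29
11: · MOVEQ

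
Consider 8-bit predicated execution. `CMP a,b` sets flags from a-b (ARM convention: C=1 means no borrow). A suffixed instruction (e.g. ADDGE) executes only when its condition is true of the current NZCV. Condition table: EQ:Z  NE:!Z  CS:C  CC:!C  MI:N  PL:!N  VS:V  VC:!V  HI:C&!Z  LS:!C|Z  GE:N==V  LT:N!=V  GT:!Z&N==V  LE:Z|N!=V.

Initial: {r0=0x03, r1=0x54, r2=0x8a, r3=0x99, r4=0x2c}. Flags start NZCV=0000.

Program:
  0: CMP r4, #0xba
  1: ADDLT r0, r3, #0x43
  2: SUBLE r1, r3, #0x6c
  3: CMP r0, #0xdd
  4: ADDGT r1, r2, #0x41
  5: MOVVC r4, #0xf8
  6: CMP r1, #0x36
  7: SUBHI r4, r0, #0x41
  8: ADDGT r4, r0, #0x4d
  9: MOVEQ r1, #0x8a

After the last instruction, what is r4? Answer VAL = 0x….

VAL = 0xc2

[0] flags=0000 → (cmp)
[1] flags=0000 LT?F → skip
[2] flags=0000 LE?F → skip
[3] flags=0000 → (cmp)
[4] flags=0000 GT?T → r1=0xcb
[5] flags=0000 VC?T → r4=0xf8
[6] flags=1010 → (cmp)
[7] flags=1010 HI?T → r4=0xc2
[8] flags=1010 GT?F → skip
[9] flags=1010 EQ?F → skip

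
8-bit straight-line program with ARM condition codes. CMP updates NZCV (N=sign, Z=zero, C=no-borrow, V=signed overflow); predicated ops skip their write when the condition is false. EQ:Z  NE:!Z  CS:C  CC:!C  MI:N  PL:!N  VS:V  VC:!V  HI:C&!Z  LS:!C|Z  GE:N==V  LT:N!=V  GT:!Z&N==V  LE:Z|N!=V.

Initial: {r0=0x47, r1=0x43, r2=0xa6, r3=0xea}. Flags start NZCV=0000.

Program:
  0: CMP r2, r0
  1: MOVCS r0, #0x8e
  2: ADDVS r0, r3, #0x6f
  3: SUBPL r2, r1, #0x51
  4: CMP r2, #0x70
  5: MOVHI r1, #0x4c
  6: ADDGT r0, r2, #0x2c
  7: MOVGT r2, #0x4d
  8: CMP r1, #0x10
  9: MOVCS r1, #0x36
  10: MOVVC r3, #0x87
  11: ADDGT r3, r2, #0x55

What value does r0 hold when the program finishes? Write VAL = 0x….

VAL = 0x59

0: ✓ CMP  NZCV=0011
1: ✓ MOVCS  r0←0x8e
2: ✓ ADDVS  r0←0x59
3: ✓ SUBPL  r2←0xf2
4: ✓ CMP  NZCV=1010
5: ✓ MOVHI  r1←0x4c
6: · ADDGT
7: · MOVGT
8: ✓ CMP  NZCV=0010
9: ✓ MOVCS  r1←0x36
10: ✓ MOVVC  r3←0x87
11: ✓ ADDGT  r3←0x47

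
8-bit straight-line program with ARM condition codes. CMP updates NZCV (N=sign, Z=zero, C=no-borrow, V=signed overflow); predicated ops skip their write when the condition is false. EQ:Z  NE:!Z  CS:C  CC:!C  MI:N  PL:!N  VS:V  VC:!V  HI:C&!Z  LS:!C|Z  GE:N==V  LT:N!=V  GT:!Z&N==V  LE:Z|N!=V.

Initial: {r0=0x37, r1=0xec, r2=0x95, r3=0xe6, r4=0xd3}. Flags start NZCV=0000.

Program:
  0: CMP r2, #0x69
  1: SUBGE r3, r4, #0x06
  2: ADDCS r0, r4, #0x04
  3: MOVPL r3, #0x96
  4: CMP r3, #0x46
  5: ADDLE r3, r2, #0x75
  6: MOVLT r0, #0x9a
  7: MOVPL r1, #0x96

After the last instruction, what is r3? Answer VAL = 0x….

VAL = 0x0a

[0] flags=0011 → (cmp)
[1] flags=0011 GE?F → skip
[2] flags=0011 CS?T → r0=0xd7
[3] flags=0011 PL?T → r3=0x96
[4] flags=0011 → (cmp)
[5] flags=0011 LE?T → r3=0x0a
[6] flags=0011 LT?T → r0=0x9a
[7] flags=0011 PL?T → r1=0x96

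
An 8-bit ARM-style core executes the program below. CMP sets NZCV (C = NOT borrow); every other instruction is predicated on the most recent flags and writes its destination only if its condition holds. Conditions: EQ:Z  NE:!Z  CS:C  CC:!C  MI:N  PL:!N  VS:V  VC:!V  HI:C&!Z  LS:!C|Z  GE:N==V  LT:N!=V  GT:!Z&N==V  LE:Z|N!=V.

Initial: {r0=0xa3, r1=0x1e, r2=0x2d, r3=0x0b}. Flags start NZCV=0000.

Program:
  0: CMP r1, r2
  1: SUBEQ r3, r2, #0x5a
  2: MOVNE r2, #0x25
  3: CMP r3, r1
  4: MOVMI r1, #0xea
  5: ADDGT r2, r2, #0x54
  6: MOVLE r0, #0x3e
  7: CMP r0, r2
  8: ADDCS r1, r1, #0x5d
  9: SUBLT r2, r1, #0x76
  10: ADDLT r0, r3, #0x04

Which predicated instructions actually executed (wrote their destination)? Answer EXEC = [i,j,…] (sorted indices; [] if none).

0: ✓ CMP  NZCV=1000
1: · SUBEQ
2: ✓ MOVNE  r2←0x25
3: ✓ CMP  NZCV=1000
4: ✓ MOVMI  r1←0xea
5: · ADDGT
6: ✓ MOVLE  r0←0x3e
7: ✓ CMP  NZCV=0010
8: ✓ ADDCS  r1←0x47
9: · SUBLT
10: · ADDLT

EXEC = [2,4,6,8]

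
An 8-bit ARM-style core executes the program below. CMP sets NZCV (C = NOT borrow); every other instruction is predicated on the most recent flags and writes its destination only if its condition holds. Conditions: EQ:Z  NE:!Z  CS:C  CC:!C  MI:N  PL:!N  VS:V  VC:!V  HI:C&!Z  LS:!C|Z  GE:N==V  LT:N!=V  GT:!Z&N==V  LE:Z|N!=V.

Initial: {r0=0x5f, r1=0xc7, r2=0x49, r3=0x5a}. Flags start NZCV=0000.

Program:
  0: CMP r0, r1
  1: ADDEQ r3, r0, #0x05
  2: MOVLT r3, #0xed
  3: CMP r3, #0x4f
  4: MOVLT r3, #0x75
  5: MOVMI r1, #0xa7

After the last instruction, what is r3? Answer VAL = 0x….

VAL = 0x5a

0: ✓ CMP  NZCV=1001
1: · ADDEQ
2: · MOVLT
3: ✓ CMP  NZCV=0010
4: · MOVLT
5: · MOVMI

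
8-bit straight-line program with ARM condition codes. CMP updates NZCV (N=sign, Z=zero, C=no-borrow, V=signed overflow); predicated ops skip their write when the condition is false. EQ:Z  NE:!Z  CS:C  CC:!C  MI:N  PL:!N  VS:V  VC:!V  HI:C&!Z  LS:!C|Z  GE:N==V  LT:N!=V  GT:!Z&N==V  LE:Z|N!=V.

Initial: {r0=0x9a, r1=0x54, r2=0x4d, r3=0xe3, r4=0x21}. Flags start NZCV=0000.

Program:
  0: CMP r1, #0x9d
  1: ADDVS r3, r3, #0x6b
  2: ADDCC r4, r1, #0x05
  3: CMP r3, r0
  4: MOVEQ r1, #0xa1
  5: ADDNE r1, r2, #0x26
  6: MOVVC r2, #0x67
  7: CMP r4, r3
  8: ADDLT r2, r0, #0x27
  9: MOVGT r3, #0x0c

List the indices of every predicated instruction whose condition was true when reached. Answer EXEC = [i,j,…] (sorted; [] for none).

[0] flags=1001 → (cmp)
[1] flags=1001 VS?T → r3=0x4e
[2] flags=1001 CC?T → r4=0x59
[3] flags=1001 → (cmp)
[4] flags=1001 EQ?F → skip
[5] flags=1001 NE?T → r1=0x73
[6] flags=1001 VC?F → skip
[7] flags=0010 → (cmp)
[8] flags=0010 LT?F → skip
[9] flags=0010 GT?T → r3=0x0c

EXEC = [1,2,5,9]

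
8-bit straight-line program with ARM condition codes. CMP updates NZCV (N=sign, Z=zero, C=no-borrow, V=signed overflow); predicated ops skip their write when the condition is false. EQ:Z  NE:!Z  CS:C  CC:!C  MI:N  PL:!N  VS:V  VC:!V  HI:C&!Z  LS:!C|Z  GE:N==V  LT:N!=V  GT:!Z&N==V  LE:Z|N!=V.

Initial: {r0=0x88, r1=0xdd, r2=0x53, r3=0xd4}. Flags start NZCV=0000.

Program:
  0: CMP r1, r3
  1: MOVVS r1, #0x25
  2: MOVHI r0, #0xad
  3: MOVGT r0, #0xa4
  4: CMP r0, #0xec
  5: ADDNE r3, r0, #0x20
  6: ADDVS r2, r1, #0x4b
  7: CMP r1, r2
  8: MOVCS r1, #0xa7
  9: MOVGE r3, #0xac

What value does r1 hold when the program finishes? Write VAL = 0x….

VAL = 0xa7

0: ✓ CMP  NZCV=0010
1: · MOVVS
2: ✓ MOVHI  r0←0xad
3: ✓ MOVGT  r0←0xa4
4: ✓ CMP  NZCV=1000
5: ✓ ADDNE  r3←0xc4
6: · ADDVS
7: ✓ CMP  NZCV=1010
8: ✓ MOVCS  r1←0xa7
9: · MOVGE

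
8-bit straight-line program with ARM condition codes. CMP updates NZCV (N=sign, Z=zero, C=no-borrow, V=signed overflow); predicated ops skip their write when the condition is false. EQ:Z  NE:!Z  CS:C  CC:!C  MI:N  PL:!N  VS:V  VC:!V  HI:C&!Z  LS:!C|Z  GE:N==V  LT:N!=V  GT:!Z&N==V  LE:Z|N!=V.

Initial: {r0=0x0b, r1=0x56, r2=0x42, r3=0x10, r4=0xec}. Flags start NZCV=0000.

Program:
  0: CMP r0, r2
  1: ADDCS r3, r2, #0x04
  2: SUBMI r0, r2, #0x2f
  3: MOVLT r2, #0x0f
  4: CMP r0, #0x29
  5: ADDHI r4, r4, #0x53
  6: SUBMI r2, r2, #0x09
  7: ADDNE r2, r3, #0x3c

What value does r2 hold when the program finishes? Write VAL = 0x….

VAL = 0x4c

[0] flags=1000 → (cmp)
[1] flags=1000 CS?F → skip
[2] flags=1000 MI?T → r0=0x13
[3] flags=1000 LT?T → r2=0x0f
[4] flags=1000 → (cmp)
[5] flags=1000 HI?F → skip
[6] flags=1000 MI?T → r2=0x06
[7] flags=1000 NE?T → r2=0x4c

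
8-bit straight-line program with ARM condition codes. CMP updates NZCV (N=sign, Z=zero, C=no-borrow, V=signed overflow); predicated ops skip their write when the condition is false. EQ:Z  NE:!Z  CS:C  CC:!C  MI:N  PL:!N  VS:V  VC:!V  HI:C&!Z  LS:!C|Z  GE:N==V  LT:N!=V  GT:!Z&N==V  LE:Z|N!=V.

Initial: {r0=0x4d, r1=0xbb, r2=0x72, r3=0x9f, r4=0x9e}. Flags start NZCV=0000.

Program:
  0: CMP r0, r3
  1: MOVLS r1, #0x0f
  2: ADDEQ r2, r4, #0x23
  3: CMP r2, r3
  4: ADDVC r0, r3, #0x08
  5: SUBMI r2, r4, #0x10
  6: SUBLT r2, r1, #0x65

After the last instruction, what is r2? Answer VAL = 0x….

[0] flags=1001 → (cmp)
[1] flags=1001 LS?T → r1=0x0f
[2] flags=1001 EQ?F → skip
[3] flags=1001 → (cmp)
[4] flags=1001 VC?F → skip
[5] flags=1001 MI?T → r2=0x8e
[6] flags=1001 LT?F → skip

VAL = 0x8e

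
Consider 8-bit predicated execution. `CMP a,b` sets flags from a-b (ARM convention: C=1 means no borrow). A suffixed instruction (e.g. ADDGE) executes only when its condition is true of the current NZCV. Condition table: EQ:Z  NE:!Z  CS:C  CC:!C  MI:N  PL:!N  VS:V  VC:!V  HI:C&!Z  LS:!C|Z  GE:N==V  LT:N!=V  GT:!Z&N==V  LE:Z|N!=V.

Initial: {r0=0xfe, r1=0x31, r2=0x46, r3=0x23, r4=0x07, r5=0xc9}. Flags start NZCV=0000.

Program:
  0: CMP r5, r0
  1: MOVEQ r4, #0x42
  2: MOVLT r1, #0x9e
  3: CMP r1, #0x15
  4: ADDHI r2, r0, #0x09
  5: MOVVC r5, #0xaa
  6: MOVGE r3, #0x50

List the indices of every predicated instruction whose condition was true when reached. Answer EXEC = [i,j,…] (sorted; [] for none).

EXEC = [2,4,5]

0: ✓ CMP  NZCV=1000
1: · MOVEQ
2: ✓ MOVLT  r1←0x9e
3: ✓ CMP  NZCV=1010
4: ✓ ADDHI  r2←0x07
5: ✓ MOVVC  r5←0xaa
6: · MOVGE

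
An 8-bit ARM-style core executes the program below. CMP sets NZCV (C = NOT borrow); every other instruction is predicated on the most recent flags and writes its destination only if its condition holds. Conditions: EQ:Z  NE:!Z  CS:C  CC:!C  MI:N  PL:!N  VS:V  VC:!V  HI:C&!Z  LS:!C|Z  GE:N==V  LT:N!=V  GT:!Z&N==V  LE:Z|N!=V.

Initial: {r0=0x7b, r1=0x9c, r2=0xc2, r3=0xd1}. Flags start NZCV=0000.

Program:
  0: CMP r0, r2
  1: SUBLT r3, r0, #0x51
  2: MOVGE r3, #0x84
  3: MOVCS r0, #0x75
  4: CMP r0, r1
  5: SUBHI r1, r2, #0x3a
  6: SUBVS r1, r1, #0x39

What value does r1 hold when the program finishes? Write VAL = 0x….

0: ✓ CMP  NZCV=1001
1: · SUBLT
2: ✓ MOVGE  r3←0x84
3: · MOVCS
4: ✓ CMP  NZCV=1001
5: · SUBHI
6: ✓ SUBVS  r1←0x63

VAL = 0x63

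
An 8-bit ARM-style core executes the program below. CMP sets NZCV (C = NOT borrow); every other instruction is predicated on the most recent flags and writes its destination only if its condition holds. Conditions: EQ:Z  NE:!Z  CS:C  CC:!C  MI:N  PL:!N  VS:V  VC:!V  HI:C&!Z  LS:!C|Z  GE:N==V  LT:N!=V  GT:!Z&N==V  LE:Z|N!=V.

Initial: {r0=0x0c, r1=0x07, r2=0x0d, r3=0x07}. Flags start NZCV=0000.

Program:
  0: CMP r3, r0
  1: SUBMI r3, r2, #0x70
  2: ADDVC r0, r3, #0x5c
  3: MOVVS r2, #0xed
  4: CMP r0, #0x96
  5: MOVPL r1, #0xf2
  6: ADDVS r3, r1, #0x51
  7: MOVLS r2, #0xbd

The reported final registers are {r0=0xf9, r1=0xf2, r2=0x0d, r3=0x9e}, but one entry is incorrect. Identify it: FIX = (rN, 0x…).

FIX = (r3, 0x9d)

[0] flags=1000 → (cmp)
[1] flags=1000 MI?T → r3=0x9d
[2] flags=1000 VC?T → r0=0xf9
[3] flags=1000 VS?F → skip
[4] flags=0010 → (cmp)
[5] flags=0010 PL?T → r1=0xf2
[6] flags=0010 VS?F → skip
[7] flags=0010 LS?F → skip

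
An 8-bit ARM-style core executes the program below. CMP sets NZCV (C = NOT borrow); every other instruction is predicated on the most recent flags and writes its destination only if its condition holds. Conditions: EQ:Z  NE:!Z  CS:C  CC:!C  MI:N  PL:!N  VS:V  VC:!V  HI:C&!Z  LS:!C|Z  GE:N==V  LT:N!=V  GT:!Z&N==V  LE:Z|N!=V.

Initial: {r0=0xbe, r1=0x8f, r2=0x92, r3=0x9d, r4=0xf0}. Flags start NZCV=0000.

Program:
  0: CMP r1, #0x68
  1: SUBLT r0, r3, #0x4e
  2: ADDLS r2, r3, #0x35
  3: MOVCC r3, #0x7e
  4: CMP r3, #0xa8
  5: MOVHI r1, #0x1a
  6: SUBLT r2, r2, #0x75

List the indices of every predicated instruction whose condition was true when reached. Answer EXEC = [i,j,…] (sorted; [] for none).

EXEC = [1,6]

[0] flags=0011 → (cmp)
[1] flags=0011 LT?T → r0=0x4f
[2] flags=0011 LS?F → skip
[3] flags=0011 CC?F → skip
[4] flags=1000 → (cmp)
[5] flags=1000 HI?F → skip
[6] flags=1000 LT?T → r2=0x1d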